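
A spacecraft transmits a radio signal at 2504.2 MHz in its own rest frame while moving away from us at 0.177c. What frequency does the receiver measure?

2094.0 MHz

Relativistic Doppler for frequency: f' = f₀ · √((1 − β)/(1 + β)).
f' = 2504.2 × √(0.8230/1.1770) = 2504.2 × 0.83620 ≈ 2094.0 MHz.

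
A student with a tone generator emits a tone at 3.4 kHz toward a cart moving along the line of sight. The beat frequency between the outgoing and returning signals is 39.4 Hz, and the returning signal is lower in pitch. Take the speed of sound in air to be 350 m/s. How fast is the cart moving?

2.04 m/s

Double Doppler shift off a moving reflector: f₂ = f₀ · (v + u)/(v − u) (u > 0 toward emitter).
Returning signal is lower, so f₂ = f₀ − Δf = 3400 − 39.4 = 3360.6 Hz.
Rearranging, u = v · (f₂ − f₀)/(f₂ + f₀) = 350 × -39.4/6760.6 ≈ -2.04 m/s.
So the cart is moving at 2.04 m/s away from the emitter.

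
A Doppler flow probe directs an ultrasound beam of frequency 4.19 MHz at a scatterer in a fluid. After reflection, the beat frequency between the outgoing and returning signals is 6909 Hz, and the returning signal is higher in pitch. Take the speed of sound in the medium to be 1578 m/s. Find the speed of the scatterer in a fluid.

Double Doppler shift off a moving reflector: f₂ = f₀ · (v + u)/(v − u) (u > 0 toward emitter).
Returning signal is higher, so f₂ = f₀ + Δf = 4190000 + 6909 = 4196909 Hz.
Rearranging, u = v · (f₂ − f₀)/(f₂ + f₀) = 1578 × 6909/8386909 ≈ 1.30 m/s.
So the scatterer in a fluid is moving at 1.30 m/s toward the emitter.

1.30 m/s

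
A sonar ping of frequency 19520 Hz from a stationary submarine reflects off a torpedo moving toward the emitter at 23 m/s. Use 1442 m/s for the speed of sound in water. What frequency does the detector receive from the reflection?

20153 Hz

At the torpedo (a moving observer), f₁ = f₀ · (v + u)/v = 19520 × 1465/1442 ≈ 19831 Hz.
The reflection then acts as a moving source: f₂ = f₁ · v/(v − u) ≈ 20153 Hz.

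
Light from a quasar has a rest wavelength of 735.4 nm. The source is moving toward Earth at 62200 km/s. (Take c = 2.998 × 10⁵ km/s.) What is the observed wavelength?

595.8 nm

β = v/c = 62200/299800 = 0.2075.
Relativistic Doppler for wavelength: λ' = λ₀ · √((1 − β)/(1 + β)).
λ' = 735.4 × √(0.7925/1.2075) = 735.4 × 0.81016 ≈ 595.8 nm.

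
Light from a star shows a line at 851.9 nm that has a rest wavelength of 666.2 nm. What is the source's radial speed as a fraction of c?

λ'/λ₀ = 1.2787 > 1 (redshift), so the source is receding.
λ'/λ₀ = √((1 + β)/(1 − β)) for a receding source ⇒ β = (r² − 1)/(r² + 1) with r = λ'/λ₀.
β = (1.6352 − 1)/(1.6352 + 1) ≈ 0.241.

0.241c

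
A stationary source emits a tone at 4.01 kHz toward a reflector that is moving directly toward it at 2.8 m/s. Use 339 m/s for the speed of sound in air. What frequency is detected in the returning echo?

4.08 kHz

At the reflector (a moving observer), f₁ = f₀ · (v + u)/v = 4.01 × 341.8/339 ≈ 4.04 kHz.
On reflection it acts as a source moving toward the stationary detector: f₂ = f₁ · v/(v − u) = 4.04 × 339/336.2 ≈ 4.08 kHz.
Equivalently f₂ = f₀ · (v + u)/(v − u).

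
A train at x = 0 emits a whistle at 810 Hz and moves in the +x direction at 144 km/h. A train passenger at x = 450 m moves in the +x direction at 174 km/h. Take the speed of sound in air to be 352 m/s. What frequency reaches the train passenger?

788 Hz

144 km/h = 40 m/s; 174 km/h = 48.33 m/s.
The observer lies on the +x side, so the source is heading toward the observer and the observer is heading away from the source.
With source approaching and observer receding, f' = f · (v − v_o)/(v − v_s).
f' = 810 × (352 − 48.33)/(352 − 40) = 810 × 303.67/312 ≈ 788 Hz.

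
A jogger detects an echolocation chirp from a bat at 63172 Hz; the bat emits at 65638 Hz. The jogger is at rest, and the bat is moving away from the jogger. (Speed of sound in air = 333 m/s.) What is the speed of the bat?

f' = f · v/(v + v_s) ⇒ v_s = v · |1 − f/f'|.
v_s = 333 × |1 − 65638/63172| = 333 × 0.03904 ≈ 13.0 m/s.

13.0 m/s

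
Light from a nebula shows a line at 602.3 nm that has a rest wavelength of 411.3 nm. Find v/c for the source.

λ'/λ₀ = 1.4644 > 1 (redshift), so the source is receding.
λ'/λ₀ = √((1 + β)/(1 − β)) for a receding source ⇒ β = (r² − 1)/(r² + 1) with r = λ'/λ₀.
β = (2.1444 − 1)/(2.1444 + 1) ≈ 0.364.

0.364c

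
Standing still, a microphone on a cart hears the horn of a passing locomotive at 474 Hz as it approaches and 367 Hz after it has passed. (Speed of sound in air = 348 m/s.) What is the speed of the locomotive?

f₁/f₂ = (v + v_s)/(v − v_s), so v_s = v · (f₁ − f₂)/(f₁ + f₂).
v_s = 348 × (474 − 367)/(474 + 367) = 348 × 107/841 ≈ 44 m/s.

44 m/s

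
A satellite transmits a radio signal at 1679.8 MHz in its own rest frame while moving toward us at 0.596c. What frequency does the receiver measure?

Relativistic Doppler for frequency: f' = f₀ · √((1 + β)/(1 − β)).
f' = 1679.8 × √(1.5960/0.4040) = 1679.8 × 1.98759 ≈ 3338.7 MHz.

3338.7 MHz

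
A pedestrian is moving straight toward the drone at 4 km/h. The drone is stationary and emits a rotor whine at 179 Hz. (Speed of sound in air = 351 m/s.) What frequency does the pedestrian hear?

4 km/h = 1.111 m/s.
Only the observer moves, toward the source, so f' = f · (v + v_o)/v.
f' = 179 × (351 + 1.111)/351 = 179 × 352.11/351 ≈ 180 Hz.

180 Hz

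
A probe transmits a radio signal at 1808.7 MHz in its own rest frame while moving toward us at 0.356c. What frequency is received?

Relativistic Doppler for frequency: f' = f₀ · √((1 + β)/(1 − β)).
f' = 1808.7 × √(1.3560/0.6440) = 1808.7 × 1.45107 ≈ 2624.5 MHz.

2624.5 MHz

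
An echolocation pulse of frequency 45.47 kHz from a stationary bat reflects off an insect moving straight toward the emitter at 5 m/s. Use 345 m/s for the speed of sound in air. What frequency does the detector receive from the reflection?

46.8 kHz

At the insect (a moving observer), f₁ = f₀ · (v + u)/v = 45.47 × 350/345 ≈ 46.1 kHz.
On reflection it acts as a source moving toward the stationary detector: f₂ = f₁ · v/(v − u) = 46.1 × 345/340 ≈ 46.8 kHz.
Equivalently f₂ = f₀ · (v + u)/(v − u).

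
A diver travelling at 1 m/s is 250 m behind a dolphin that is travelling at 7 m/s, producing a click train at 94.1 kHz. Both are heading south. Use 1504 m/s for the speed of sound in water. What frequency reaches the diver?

The diver is behind, so the dolphin is moving away from it while the diver is moving toward the dolphin.
Both move, so f' = f · (v + v_o)/(v + v_s).
f' = 94.1 × (1504 + 1)/(1504 + 7) = 94.1 × 1505/1511 ≈ 93.7 kHz.

93.7 kHz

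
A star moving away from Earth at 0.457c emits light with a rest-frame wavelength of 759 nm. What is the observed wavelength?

1243.3 nm

Relativistic Doppler for wavelength: λ' = λ₀ · √((1 + β)/(1 − β)).
λ' = 759 × √(1.4570/0.5430) = 759 × 1.63806 ≈ 1243.3 nm.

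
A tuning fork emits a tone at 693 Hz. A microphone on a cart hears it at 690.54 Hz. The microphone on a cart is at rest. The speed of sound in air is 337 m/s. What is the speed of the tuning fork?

1.20 m/s

f' < f, so the tuning fork is receding.
f' = f · v/(v + v_s) ⇒ v_s = v · |1 − f/f'|.
v_s = 337 × |1 − 693/690.54| = 337 × 0.003562 ≈ 1.20 m/s.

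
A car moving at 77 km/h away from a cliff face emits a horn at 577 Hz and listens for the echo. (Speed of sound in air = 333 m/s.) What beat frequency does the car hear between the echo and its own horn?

77 km/h = 21.39 m/s.
The cliff face receives the sound from a moving source: f₁ = f₀ · v/(v + v_e) = 577 × 333/354.39 ≈ 542.2 Hz.
On the return leg the car is a moving observer: f₂ = f₁ · (v − v_e)/v = 542.2 × 311.61/333 ≈ 507.4 Hz.
Beat against the emitted tone: |f₂ − f₀| = 2v_e·f₀/(v + v_e) = 2 × 21.39 × 577/354.39 ≈ 70 Hz.

70 Hz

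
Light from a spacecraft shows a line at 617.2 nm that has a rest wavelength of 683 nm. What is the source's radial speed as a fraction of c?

λ'/λ₀ = 0.9037 < 1 (blueshift), so the source is approaching.
λ'/λ₀ = √((1 − β)/(1 + β)) for an approaching source ⇒ β = (1 − r²)/(1 + r²) with r = λ'/λ₀.
β = (1 − 0.8166)/(1 + 0.8166) ≈ 0.101.

0.101c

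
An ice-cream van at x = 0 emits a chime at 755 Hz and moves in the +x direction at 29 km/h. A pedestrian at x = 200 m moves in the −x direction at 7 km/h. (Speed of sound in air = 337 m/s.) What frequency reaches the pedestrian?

29 km/h = 8.056 m/s; 7 km/h = 1.944 m/s.
The observer lies on the +x side, so the source is heading toward the observer and the observer is heading toward the source.
Both move, so f' = f · (v + v_o)/(v − v_s).
f' = 755 × (337 + 1.944)/(337 − 8.056) = 755 × 338.94/328.94 ≈ 778 Hz.

778 Hz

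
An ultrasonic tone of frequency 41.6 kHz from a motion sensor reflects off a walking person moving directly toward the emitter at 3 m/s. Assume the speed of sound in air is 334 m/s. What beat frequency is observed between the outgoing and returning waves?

The walking person first receives the wave as a moving observer: f₁ = f₀ · (v + u)/v = 41.6 × (334 + 3)/334 ≈ 41.974 kHz.
On reflection it acts as a source moving toward the stationary detector: f₂ = f₁ · v/(v − u) = 41.974 × 334/331 ≈ 42.354 kHz.
Equivalently f₂ = f₀ · (v + u)/(v − u).
Beat frequency (with f₀ = 41600 Hz): |f₂ − f₀| = 2u·f₀/(v − u) = 2 × 3 × 41600/331 ≈ 754 Hz.

754 Hz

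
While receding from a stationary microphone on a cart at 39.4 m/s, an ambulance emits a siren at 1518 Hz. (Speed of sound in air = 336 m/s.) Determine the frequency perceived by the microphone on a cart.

1359 Hz

With the source moving away from a stationary observer, f' = f · v/(v + v_s).
f' = 1518 × 336/(336 + 39.4) = 1518 × 336/375.4 ≈ 1359 Hz.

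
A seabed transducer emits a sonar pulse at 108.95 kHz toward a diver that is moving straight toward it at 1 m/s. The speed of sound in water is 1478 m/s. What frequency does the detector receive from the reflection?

At the diver (a moving observer), f₁ = f₀ · (v + u)/v = 108.95 × 1479/1478 ≈ 109.0 kHz.
The reflection then acts as a moving source: f₂ = f₁ · v/(v − u) ≈ 109.1 kHz.
Equivalently f₂ = f₀ · (v + u)/(v − u).

109.1 kHz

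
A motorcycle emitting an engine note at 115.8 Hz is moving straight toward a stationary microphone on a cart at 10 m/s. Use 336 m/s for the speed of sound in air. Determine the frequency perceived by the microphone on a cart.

With the source moving toward a stationary observer, f' = f · v/(v − v_s).
f' = 115.8 × 336/(336 − 10) = 115.8 × 336/326 ≈ 119 Hz.

119 Hz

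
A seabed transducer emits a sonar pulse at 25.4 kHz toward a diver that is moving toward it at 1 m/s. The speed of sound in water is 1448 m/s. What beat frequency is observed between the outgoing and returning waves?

The diver first receives the wave as a moving observer: f₁ = f₀ · (v + u)/v = 25.4 × (1448 + 1)/1448 ≈ 25.4175 kHz.
The reflection then acts as a moving source: f₂ = f₁ · v/(v − u) ≈ 25.4351 kHz.
Beat frequency (with f₀ = 25400 Hz): |f₂ − f₀| = 2u·f₀/(v − u) = 2 × 1 × 25400/1447 ≈ 35.1 Hz.

35.1 Hz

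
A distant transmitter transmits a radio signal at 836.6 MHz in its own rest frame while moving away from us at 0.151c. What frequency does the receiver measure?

Relativistic Doppler for frequency: f' = f₀ · √((1 − β)/(1 + β)).
f' = 836.6 × √(0.8490/1.1510) = 836.6 × 0.85885 ≈ 718.5 MHz.

718.5 MHz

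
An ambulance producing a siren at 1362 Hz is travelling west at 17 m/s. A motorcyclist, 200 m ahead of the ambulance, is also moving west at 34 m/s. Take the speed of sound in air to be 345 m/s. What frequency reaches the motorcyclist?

1291 Hz

The motorcyclist is ahead, so the ambulance is moving toward it while the motorcyclist is moving away from the ambulance.
With source approaching and observer receding, f' = f · (v − v_o)/(v − v_s).
f' = 1362 × (345 − 34)/(345 − 17) = 1362 × 311/328 ≈ 1291 Hz.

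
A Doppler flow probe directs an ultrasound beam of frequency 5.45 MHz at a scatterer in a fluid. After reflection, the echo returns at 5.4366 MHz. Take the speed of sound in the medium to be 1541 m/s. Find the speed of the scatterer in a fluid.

1.90 m/s

Double Doppler shift off a moving reflector: f₂ = f₀ · (v + u)/(v − u) (u > 0 toward emitter).
Rearranging, u = v · (f₂ − f₀)/(f₂ + f₀) = 1541 × -0.0134/10.8866 ≈ -1.90 m/s.
So the scatterer in a fluid is moving at 1.90 m/s away from the emitter.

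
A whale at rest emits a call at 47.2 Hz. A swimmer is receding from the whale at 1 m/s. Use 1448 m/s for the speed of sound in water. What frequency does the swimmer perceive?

47.2 Hz

Moving observer, stationary source: f' = f · (v − v_o)/v.
f' = 47.2 × (1448 − 1)/1448 = 47.2 × 1447/1448 ≈ 47.2 Hz.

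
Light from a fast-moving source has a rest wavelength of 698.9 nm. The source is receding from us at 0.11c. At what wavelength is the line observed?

Relativistic Doppler for wavelength: λ' = λ₀ · √((1 + β)/(1 − β)).
λ' = 698.9 × √(1.1100/0.8900) = 698.9 × 1.11678 ≈ 780.5 nm.

780.5 nm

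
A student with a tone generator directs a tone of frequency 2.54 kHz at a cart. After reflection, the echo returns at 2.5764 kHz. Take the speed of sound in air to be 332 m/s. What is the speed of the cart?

2.36 m/s

Double Doppler shift off a moving reflector: f₂ = f₀ · (v + u)/(v − u) (u > 0 toward emitter).
Rearranging, u = v · (f₂ − f₀)/(f₂ + f₀) = 332 × 0.0364/5.1164 ≈ 2.36 m/s.
So the cart is moving at 2.36 m/s toward the emitter.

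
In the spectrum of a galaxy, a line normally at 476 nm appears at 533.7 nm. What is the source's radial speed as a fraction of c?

0.114c

λ'/λ₀ = 1.1212 > 1 (redshift), so the source is receding.
λ'/λ₀ = √((1 + β)/(1 − β)) for a receding source ⇒ β = (r² − 1)/(r² + 1) with r = λ'/λ₀.
β = (1.2571 − 1)/(1.2571 + 1) ≈ 0.114.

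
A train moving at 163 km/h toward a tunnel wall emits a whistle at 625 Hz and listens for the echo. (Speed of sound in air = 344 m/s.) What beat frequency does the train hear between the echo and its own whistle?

189 Hz

163 km/h = 45.28 m/s.
The tunnel wall receives the sound from a moving source: f₁ = f₀ · v/(v − v_e) = 625 × 344/298.72 ≈ 719.7 Hz.
On the return leg the train is a moving observer: f₂ = f₁ · (v + v_e)/v = 719.7 × 389.28/344 ≈ 814.5 Hz.
Beat against the emitted tone: |f₂ − f₀| = 2v_e·f₀/(v − v_e) = 2 × 45.28 × 625/298.72 ≈ 189 Hz.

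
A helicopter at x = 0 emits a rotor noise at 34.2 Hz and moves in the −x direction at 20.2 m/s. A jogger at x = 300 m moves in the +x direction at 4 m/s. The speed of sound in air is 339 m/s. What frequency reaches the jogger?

The observer lies on the +x side, so the source is heading away from the observer and the observer is heading away from the source.
Both move, so f' = f · (v − v_o)/(v + v_s).
f' = 34.2 × (339 − 4)/(339 + 20.2) = 34.2 × 335/359.2 ≈ 31.9 Hz.

31.9 Hz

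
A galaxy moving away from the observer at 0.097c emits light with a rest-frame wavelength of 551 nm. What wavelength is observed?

Relativistic Doppler for wavelength: λ' = λ₀ · √((1 + β)/(1 − β)).
λ' = 551 × √(1.0970/0.9030) = 551 × 1.10220 ≈ 607.3 nm.

607.3 nm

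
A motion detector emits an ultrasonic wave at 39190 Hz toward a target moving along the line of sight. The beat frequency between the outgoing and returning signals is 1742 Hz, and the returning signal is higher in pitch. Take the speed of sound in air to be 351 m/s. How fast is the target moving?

Double Doppler shift off a moving reflector: f₂ = f₀ · (v + u)/(v − u) (u > 0 toward emitter).
Returning signal is higher, so f₂ = f₀ + Δf = 39190 + 1742 = 40932 Hz.
Rearranging, u = v · (f₂ − f₀)/(f₂ + f₀) = 351 × 1742/80122 ≈ 7.6 m/s.
So the target is moving at 7.6 m/s toward the emitter.

7.6 m/s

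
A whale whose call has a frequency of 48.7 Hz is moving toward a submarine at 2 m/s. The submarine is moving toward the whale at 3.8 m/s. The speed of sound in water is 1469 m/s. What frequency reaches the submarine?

With source approaching and observer approaching, f' = f · (v + v_o)/(v − v_s).
f' = 48.7 × (1469 + 3.8)/(1469 − 2) = 48.7 × 1472.8/1467 ≈ 48.9 Hz.

48.9 Hz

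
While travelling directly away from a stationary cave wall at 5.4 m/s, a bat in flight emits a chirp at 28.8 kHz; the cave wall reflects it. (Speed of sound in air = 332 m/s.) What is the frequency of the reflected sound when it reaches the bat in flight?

27.9 kHz

The cave wall receives the sound from a moving source: f₁ = f₀ · v/(v + v_e) = 28.8 × 332/337.4 ≈ 28.3 kHz.
On the return leg the bat in flight is a moving observer: f₂ = f₁ · (v − v_e)/v = 28.3 × 326.6/332 ≈ 27.9 kHz.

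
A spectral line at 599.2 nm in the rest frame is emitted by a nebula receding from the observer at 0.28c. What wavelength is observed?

798.9 nm

Relativistic Doppler for wavelength: λ' = λ₀ · √((1 + β)/(1 − β)).
λ' = 599.2 × √(1.2800/0.7200) = 599.2 × 1.33333 ≈ 798.9 nm.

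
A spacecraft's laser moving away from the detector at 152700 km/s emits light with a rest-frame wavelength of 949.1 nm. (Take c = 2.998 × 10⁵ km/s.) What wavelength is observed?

β = v/c = 152700/299800 = 0.5093.
Relativistic Doppler for wavelength: λ' = λ₀ · √((1 + β)/(1 − β)).
λ' = 949.1 × √(1.5093/0.4907) = 949.1 × 1.75389 ≈ 1664.6 nm.

1664.6 nm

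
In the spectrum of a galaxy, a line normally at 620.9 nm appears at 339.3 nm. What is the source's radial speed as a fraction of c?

λ'/λ₀ = 0.5465 < 1 (blueshift), so the source is approaching.
λ'/λ₀ = √((1 − β)/(1 + β)) for an approaching source ⇒ β = (1 − r²)/(1 + r²) with r = λ'/λ₀.
β = (1 − 0.2986)/(1 + 0.2986) ≈ 0.540.

0.540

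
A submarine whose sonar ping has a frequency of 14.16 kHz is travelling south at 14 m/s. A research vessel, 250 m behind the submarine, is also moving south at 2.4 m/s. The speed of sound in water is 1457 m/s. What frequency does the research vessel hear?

The research vessel is behind, so the submarine is moving away from it while the research vessel is moving toward the submarine.
Both move, so f' = f · (v + v_o)/(v + v_s).
f' = 14.16 × (1457 + 2.4)/(1457 + 14) = 14.16 × 1459.4/1471 ≈ 14.05 kHz.

14.05 kHz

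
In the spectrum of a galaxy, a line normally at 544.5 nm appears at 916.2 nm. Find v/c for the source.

0.478c

λ'/λ₀ = 1.6826 > 1 (redshift), so the source is receding.
λ'/λ₀ = √((1 + β)/(1 − β)) for a receding source ⇒ β = (r² − 1)/(r² + 1) with r = λ'/λ₀.
β = (2.8313 − 1)/(2.8313 + 1) ≈ 0.478.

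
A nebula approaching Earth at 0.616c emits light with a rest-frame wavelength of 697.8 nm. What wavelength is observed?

340.2 nm

Relativistic Doppler for wavelength: λ' = λ₀ · √((1 − β)/(1 + β)).
λ' = 697.8 × √(0.3840/1.6160) = 697.8 × 0.48747 ≈ 340.2 nm.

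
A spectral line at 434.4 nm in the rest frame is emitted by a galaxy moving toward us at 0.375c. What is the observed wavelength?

292.9 nm

Relativistic Doppler for wavelength: λ' = λ₀ · √((1 − β)/(1 + β)).
λ' = 434.4 × √(0.6250/1.3750) = 434.4 × 0.67420 ≈ 292.9 nm.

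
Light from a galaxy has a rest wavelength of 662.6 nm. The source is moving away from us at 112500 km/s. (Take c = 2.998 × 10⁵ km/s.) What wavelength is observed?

983.1 nm

β = v/c = 112500/299800 = 0.3753.
Relativistic Doppler for wavelength: λ' = λ₀ · √((1 + β)/(1 − β)).
λ' = 662.6 × √(1.3753/0.6247) = 662.6 × 1.48367 ≈ 983.1 nm.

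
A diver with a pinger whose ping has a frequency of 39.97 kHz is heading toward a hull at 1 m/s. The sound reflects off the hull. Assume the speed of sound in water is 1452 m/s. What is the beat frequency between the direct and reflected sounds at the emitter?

55.1 Hz

The hull receives the sound from a moving source: f₁ = f₀ · v/(v − v_e) = 39.97 × 1452/1451 ≈ 39.9975 kHz.
On the return leg the diver with a pinger is a moving observer: f₂ = f₁ · (v + v_e)/v = 39.9975 × 1453/1452 ≈ 40.0251 kHz.
Beat against the emitted tone (with f₀ = 39970 Hz): |f₂ − f₀| = 2v_e·f₀/(v − v_e) = 2 × 1 × 39970/1451 ≈ 55.1 Hz.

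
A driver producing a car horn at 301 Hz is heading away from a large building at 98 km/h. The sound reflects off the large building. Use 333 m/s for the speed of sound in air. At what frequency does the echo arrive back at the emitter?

256 Hz

98 km/h = 27.22 m/s.
The large building receives the sound from a moving source: f₁ = f₀ · v/(v + v_e) = 301 × 333/360.22 ≈ 278 Hz.
On the return leg the driver is a moving observer: f₂ = f₁ · (v − v_e)/v = 278 × 305.78/333 ≈ 256 Hz.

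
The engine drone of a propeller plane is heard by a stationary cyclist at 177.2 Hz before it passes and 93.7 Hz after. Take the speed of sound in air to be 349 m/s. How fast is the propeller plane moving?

108 m/s

f₁/f₂ = (v + v_s)/(v − v_s), so v_s = v · (f₁ − f₂)/(f₁ + f₂).
v_s = 349 × (177.2 − 93.7)/(177.2 + 93.7) = 349 × 83.5/270.9 ≈ 108 m/s.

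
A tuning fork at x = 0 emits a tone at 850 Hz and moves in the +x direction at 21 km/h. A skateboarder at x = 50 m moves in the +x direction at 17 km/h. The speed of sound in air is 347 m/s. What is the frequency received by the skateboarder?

853 Hz

21 km/h = 5.833 m/s; 17 km/h = 4.722 m/s.
The observer lies on the +x side, so the source is heading toward the observer and the observer is heading away from the source.
Both move, so f' = f · (v − v_o)/(v − v_s).
f' = 850 × (347 − 4.722)/(347 − 5.833) = 850 × 342.28/341.17 ≈ 853 Hz.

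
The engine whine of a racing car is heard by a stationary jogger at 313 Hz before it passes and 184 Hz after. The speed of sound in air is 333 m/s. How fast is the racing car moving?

86 m/s

f₁/f₂ = (v + v_s)/(v − v_s), so v_s = v · (f₁ − f₂)/(f₁ + f₂).
v_s = 333 × (313 − 184)/(313 + 184) = 333 × 129/497 ≈ 86 m/s.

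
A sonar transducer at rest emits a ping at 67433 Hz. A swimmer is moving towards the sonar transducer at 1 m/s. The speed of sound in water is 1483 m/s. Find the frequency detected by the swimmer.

Moving observer, stationary source: f' = f · (v + v_o)/v.
f' = 67433 × (1483 + 1)/1483 = 67433 × 1484/1483 ≈ 67478 Hz.

67478 Hz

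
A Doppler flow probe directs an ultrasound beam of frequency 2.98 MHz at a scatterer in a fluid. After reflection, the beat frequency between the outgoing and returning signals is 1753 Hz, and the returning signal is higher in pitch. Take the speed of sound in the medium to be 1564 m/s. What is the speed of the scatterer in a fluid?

0.46 m/s

Double Doppler shift off a moving reflector: f₂ = f₀ · (v + u)/(v − u) (u > 0 toward emitter).
Returning signal is higher, so f₂ = f₀ + Δf = 2980000 + 1753 = 2981753 Hz.
Rearranging, u = v · (f₂ − f₀)/(f₂ + f₀) = 1564 × 1753/5961753 ≈ 0.46 m/s.
So the scatterer in a fluid is moving at 0.46 m/s toward the emitter.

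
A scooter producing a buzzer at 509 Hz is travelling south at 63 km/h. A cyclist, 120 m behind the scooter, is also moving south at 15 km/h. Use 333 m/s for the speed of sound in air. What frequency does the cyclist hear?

63 km/h = 17.5 m/s; 15 km/h = 4.167 m/s.
The cyclist is behind, so the scooter is moving away from it while the cyclist is moving toward the scooter.
With source receding and observer approaching, f' = f · (v + v_o)/(v + v_s).
f' = 509 × (333 + 4.167)/(333 + 17.5) = 509 × 337.17/350.5 ≈ 490 Hz.

490 Hz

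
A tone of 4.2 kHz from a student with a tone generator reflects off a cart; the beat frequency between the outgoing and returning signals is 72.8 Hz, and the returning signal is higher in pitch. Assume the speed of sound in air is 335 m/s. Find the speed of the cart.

2.88 m/s

Double Doppler shift off a moving reflector: f₂ = f₀ · (v + u)/(v − u) (u > 0 toward emitter).
Returning signal is higher, so f₂ = f₀ + Δf = 4200 + 72.8 = 4272.8 Hz.
Rearranging, u = v · (f₂ − f₀)/(f₂ + f₀) = 335 × 72.8/8472.8 ≈ 2.88 m/s.
So the cart is moving at 2.88 m/s toward the emitter.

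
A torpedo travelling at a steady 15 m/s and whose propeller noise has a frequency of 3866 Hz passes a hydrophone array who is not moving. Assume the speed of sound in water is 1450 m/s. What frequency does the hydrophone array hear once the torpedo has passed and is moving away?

3826 Hz

Receding: f₂ = f · v/(v + v_s) = 3866 × 1450/1465 ≈ 3826 Hz.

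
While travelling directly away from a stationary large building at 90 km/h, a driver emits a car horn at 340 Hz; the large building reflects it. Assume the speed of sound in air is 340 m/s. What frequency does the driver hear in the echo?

90 km/h = 25 m/s.
The large building receives the sound from a moving source: f₁ = f₀ · v/(v + v_e) = 340 × 340/365 ≈ 317 Hz.
On the return leg the driver is a moving observer: f₂ = f₁ · (v − v_e)/v = 317 × 315/340 ≈ 293 Hz.

293 Hz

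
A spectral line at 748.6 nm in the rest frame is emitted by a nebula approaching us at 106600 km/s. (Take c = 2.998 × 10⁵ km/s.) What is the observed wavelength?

516.2 nm

β = v/c = 106600/299800 = 0.3556.
Relativistic Doppler for wavelength: λ' = λ₀ · √((1 − β)/(1 + β)).
λ' = 748.6 × √(0.6444/1.3556) = 748.6 × 0.68949 ≈ 516.2 nm.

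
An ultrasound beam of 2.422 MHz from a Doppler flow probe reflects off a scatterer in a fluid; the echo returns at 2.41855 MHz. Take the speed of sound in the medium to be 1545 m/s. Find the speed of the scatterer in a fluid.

1.10 m/s

Double Doppler shift off a moving reflector: f₂ = f₀ · (v + u)/(v − u) (u > 0 toward emitter).
Rearranging, u = v · (f₂ − f₀)/(f₂ + f₀) = 1545 × -0.00345/4.84055 ≈ -1.10 m/s.
So the scatterer in a fluid is moving at 1.10 m/s away from the emitter.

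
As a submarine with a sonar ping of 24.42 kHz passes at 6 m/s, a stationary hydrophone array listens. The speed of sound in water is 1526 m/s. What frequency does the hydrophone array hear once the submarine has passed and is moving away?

Receding: f₂ = f · v/(v + v_s) = 24.42 × 1526/1532 ≈ 24.3 kHz.

24.3 kHz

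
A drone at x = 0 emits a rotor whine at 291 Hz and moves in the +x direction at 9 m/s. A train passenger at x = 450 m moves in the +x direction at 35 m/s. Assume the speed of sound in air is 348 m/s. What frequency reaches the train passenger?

269 Hz

The observer lies on the +x side, so the source is heading toward the observer and the observer is heading away from the source.
With source approaching and observer receding, f' = f · (v − v_o)/(v − v_s).
f' = 291 × (348 − 35)/(348 − 9) = 291 × 313/339 ≈ 269 Hz.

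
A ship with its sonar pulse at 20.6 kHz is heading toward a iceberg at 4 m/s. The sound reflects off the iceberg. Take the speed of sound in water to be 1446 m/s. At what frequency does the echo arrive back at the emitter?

20.7 kHz

The iceberg receives the sound from a moving source: f₁ = f₀ · v/(v − v_e) = 20.6 × 1446/1442 ≈ 20.7 kHz.
On the return leg the ship is a moving observer: f₂ = f₁ · (v + v_e)/v = 20.7 × 1450/1446 ≈ 20.7 kHz.
Equivalently f₂ = f₀ · (v + v_e)/(v − v_e).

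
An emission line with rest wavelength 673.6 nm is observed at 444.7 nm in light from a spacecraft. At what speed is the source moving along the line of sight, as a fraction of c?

λ'/λ₀ = 0.6602 < 1 (blueshift), so the source is approaching.
λ'/λ₀ = √((1 − β)/(1 + β)) for an approaching source ⇒ β = (1 − r²)/(1 + r²) with r = λ'/λ₀.
β = (1 − 0.4358)/(1 + 0.4358) ≈ 0.393.

0.393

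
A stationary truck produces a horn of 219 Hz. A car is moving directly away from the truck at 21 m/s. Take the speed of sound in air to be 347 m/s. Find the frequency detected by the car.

Only the observer moves, away from the source, so f' = f · (v − v_o)/v.
f' = 219 × (347 − 21)/347 = 219 × 326/347 ≈ 206 Hz.

206 Hz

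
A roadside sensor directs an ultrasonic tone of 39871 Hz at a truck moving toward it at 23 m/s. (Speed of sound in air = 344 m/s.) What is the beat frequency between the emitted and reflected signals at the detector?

At the truck (a moving observer), f₁ = f₀ · (v + u)/v = 39871 × 367/344 ≈ 42537 Hz.
On reflection it acts as a source moving toward the stationary detector: f₂ = f₁ · v/(v − u) = 42537 × 344/321 ≈ 45585 Hz.
Beat frequency: |f₂ − f₀| = 2u·f₀/(v − u) = 2 × 23 × 39871/321 ≈ 5714 Hz.

5714 Hz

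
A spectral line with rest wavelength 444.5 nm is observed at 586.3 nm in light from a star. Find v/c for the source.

0.270c

λ'/λ₀ = 1.3190 > 1 (redshift), so the source is receding.
λ'/λ₀ = √((1 + β)/(1 − β)) for a receding source ⇒ β = (r² − 1)/(r² + 1) with r = λ'/λ₀.
β = (1.7398 − 1)/(1.7398 + 1) ≈ 0.270.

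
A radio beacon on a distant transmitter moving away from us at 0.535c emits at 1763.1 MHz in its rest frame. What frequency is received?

970.4 MHz

Relativistic Doppler for frequency: f' = f₀ · √((1 − β)/(1 + β)).
f' = 1763.1 × √(0.4650/1.5350) = 1763.1 × 0.55039 ≈ 970.4 MHz.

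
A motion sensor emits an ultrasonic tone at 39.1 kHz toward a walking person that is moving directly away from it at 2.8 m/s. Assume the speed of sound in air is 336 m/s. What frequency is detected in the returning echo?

38.5 kHz

At the walking person (a moving observer), f₁ = f₀ · (v − u)/v = 39.1 × 333.2/336 ≈ 38.8 kHz.
The reflection then acts as a moving source: f₂ = f₁ · v/(v + u) ≈ 38.5 kHz.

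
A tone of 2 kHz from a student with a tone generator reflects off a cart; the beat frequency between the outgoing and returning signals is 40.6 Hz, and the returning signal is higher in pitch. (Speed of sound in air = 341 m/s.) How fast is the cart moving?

3.4 m/s

Double Doppler shift off a moving reflector: f₂ = f₀ · (v + u)/(v − u) (u > 0 toward emitter).
Returning signal is higher, so f₂ = f₀ + Δf = 2000 + 40.6 = 2040.6 Hz.
Rearranging, u = v · (f₂ − f₀)/(f₂ + f₀) = 341 × 40.6/4040.6 ≈ 3.4 m/s.
So the cart is moving at 3.4 m/s toward the emitter.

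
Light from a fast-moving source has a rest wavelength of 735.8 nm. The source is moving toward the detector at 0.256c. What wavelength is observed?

Relativistic Doppler for wavelength: λ' = λ₀ · √((1 − β)/(1 + β)).
λ' = 735.8 × √(0.7440/1.2560) = 735.8 × 0.76965 ≈ 566.3 nm.

566.3 nm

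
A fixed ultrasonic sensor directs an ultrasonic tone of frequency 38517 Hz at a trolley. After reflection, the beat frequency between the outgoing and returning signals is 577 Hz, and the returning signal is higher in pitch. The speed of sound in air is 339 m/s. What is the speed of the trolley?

2.52 m/s

Double Doppler shift off a moving reflector: f₂ = f₀ · (v + u)/(v − u) (u > 0 toward emitter).
Returning signal is higher, so f₂ = f₀ + Δf = 38517 + 577 = 39094 Hz.
Rearranging, u = v · (f₂ − f₀)/(f₂ + f₀) = 339 × 577/77611 ≈ 2.52 m/s.
So the trolley is moving at 2.52 m/s toward the emitter.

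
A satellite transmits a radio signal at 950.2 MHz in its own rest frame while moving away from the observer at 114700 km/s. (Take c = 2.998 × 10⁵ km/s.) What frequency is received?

635.0 MHz

β = v/c = 114700/299800 = 0.3826.
Relativistic Doppler for frequency: f' = f₀ · √((1 − β)/(1 + β)).
f' = 950.2 × √(0.6174/1.3826) = 950.2 × 0.66825 ≈ 635.0 MHz.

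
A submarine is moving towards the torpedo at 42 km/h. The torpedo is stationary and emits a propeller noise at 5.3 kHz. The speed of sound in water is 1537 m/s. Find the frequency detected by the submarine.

5.34 kHz

42 km/h = 11.67 m/s.
Only the observer moves, toward the source, so f' = f · (v + v_o)/v.
f' = 5.3 × (1537 + 11.67)/1537 = 5.3 × 1548.7/1537 ≈ 5.34 kHz.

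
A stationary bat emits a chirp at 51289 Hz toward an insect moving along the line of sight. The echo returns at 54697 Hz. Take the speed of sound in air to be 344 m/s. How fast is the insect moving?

11.1 m/s

Double Doppler shift off a moving reflector: f₂ = f₀ · (v + u)/(v − u) (u > 0 toward emitter).
Rearranging, u = v · (f₂ − f₀)/(f₂ + f₀) = 344 × 3408/105986 ≈ 11.1 m/s.
So the insect is moving at 11.1 m/s toward the emitter.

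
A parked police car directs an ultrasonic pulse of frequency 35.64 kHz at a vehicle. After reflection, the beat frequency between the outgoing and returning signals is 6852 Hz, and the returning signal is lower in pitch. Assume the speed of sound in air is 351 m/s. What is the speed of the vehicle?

Double Doppler shift off a moving reflector: f₂ = f₀ · (v + u)/(v − u) (u > 0 toward emitter).
Returning signal is lower, so f₂ = f₀ − Δf = 35640 − 6852 = 28788 Hz.
Rearranging, u = v · (f₂ − f₀)/(f₂ + f₀) = 351 × -6852/64428 ≈ -37 m/s.
So the vehicle is moving at 37 m/s away from the emitter.

37 m/s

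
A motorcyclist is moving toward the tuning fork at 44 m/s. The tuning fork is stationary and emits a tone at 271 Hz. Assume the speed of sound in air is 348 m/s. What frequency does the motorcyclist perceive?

Only the observer moves, toward the source, so f' = f · (v + v_o)/v.
f' = 271 × (348 + 44)/348 = 271 × 392/348 ≈ 305 Hz.

305 Hz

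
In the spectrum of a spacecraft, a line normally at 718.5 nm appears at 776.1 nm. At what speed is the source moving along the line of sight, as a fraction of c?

0.077

λ'/λ₀ = 1.0802 > 1 (redshift), so the source is receding.
λ'/λ₀ = √((1 + β)/(1 − β)) for a receding source ⇒ β = (r² − 1)/(r² + 1) with r = λ'/λ₀.
β = (1.1668 − 1)/(1.1668 + 1) ≈ 0.077.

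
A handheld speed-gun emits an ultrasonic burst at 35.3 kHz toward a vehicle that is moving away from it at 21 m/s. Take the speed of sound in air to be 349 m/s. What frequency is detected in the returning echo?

At the vehicle (a moving observer), f₁ = f₀ · (v − u)/v = 35.3 × 328/349 ≈ 33.2 kHz.
The reflection then acts as a moving source: f₂ = f₁ · v/(v + u) ≈ 31.3 kHz.
Equivalently f₂ = f₀ · (v − u)/(v + u).

31.3 kHz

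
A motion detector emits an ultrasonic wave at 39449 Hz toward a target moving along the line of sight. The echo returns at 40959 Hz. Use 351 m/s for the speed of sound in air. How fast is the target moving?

Double Doppler shift off a moving reflector: f₂ = f₀ · (v + u)/(v − u) (u > 0 toward emitter).
Rearranging, u = v · (f₂ − f₀)/(f₂ + f₀) = 351 × 1510/80408 ≈ 6.6 m/s.
So the target is moving at 6.6 m/s toward the emitter.

6.6 m/s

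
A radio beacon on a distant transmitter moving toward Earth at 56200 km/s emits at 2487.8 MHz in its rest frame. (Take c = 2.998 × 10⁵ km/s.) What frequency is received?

β = v/c = 56200/299800 = 0.1875.
Relativistic Doppler for frequency: f' = f₀ · √((1 + β)/(1 − β)).
f' = 2487.8 × √(1.1875/0.8125) = 2487.8 × 1.20889 ≈ 3007.5 MHz.

3007.5 MHz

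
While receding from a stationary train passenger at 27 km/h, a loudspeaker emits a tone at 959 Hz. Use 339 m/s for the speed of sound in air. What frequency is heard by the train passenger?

938 Hz

27 km/h = 7.5 m/s.
Moving source, stationary observer: f' = f · v/(v + v_s) since the source is receding.
f' = 959 × 339/(339 + 7.5) = 959 × 339/346.5 ≈ 938 Hz.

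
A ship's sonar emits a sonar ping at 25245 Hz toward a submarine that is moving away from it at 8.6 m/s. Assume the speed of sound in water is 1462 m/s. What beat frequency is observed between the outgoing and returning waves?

295 Hz

At the submarine (a moving observer), f₁ = f₀ · (v − u)/v = 25245 × 1453.4/1462 ≈ 25096 Hz.
On reflection it acts as a source moving away from the stationary detector: f₂ = f₁ · v/(v + u) = 25096 × 1462/1470.6 ≈ 24950 Hz.
Beat frequency: |f₂ − f₀| = 2u·f₀/(v + u) = 2 × 8.6 × 25245/1470.6 ≈ 295 Hz.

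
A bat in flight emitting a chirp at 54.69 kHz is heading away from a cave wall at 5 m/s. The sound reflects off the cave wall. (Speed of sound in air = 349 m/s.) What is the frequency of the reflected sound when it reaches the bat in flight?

53.1 kHz

The cave wall receives the sound from a moving source: f₁ = f₀ · v/(v + v_e) = 54.69 × 349/354 ≈ 53.9 kHz.
On the return leg the bat in flight is a moving observer: f₂ = f₁ · (v − v_e)/v = 53.9 × 344/349 ≈ 53.1 kHz.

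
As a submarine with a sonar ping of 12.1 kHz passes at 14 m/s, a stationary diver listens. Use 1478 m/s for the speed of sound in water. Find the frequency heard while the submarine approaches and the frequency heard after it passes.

Approaching: f₁ = f · v/(v − v_s) = 12.1 × 1478/1464 ≈ 12.22 kHz.
Receding: f₂ = f · v/(v + v_s) = 12.1 × 1478/1492 ≈ 11.99 kHz.

12.22 kHz approaching; 11.99 kHz receding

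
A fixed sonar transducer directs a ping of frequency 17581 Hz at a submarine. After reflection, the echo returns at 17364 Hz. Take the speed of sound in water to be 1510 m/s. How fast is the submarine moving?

9.4 m/s

Double Doppler shift off a moving reflector: f₂ = f₀ · (v + u)/(v − u) (u > 0 toward emitter).
Rearranging, u = v · (f₂ − f₀)/(f₂ + f₀) = 1510 × -217/34945 ≈ -9.4 m/s.
So the submarine is moving at 9.4 m/s away from the emitter.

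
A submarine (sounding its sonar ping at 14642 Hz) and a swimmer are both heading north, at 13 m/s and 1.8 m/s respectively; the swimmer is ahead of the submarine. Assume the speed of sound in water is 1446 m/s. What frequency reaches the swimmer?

14756 Hz

The swimmer is ahead, so the submarine is moving toward it while the swimmer is moving away from the submarine.
General Doppler shift: f' = f · (v − v_o)/(v − v_s).
f' = 14642 × (1446 − 1.8)/(1446 − 13) = 14642 × 1444.2/1433 ≈ 14756 Hz.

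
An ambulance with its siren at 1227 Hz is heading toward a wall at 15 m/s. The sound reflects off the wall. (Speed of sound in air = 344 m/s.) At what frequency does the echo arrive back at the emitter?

The wall receives the sound from a moving source: f₁ = f₀ · v/(v − v_e) = 1227 × 344/329 ≈ 1283 Hz.
On the return leg the ambulance is a moving observer: f₂ = f₁ · (v + v_e)/v = 1283 × 359/344 ≈ 1339 Hz.

1339 Hz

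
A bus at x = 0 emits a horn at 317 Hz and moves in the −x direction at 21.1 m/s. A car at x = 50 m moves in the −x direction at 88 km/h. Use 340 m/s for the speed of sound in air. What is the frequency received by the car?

320 Hz

88 km/h = 24.44 m/s.
The observer lies on the +x side, so the source is heading away from the observer and the observer is heading toward the source.
General Doppler shift: f' = f · (v + v_o)/(v + v_s).
f' = 317 × (340 + 24.44)/(340 + 21.1) = 317 × 364.44/361.1 ≈ 320 Hz.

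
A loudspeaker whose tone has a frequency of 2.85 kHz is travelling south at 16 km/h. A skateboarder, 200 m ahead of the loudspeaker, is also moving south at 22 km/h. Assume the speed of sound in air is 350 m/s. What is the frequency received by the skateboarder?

16 km/h = 4.444 m/s; 22 km/h = 6.111 m/s.
The skateboarder is ahead, so the loudspeaker is moving toward it while the skateboarder is moving away from the loudspeaker.
General Doppler shift: f' = f · (v − v_o)/(v − v_s).
f' = 2.85 × (350 − 6.111)/(350 − 4.444) = 2.85 × 343.89/345.56 ≈ 2.84 kHz.

2.84 kHz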